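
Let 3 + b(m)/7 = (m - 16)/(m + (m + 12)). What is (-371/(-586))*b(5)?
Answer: -18179/1172 ≈ -15.511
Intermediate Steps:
b(m) = -21 + 7*(-16 + m)/(12 + 2*m) (b(m) = -21 + 7*((m - 16)/(m + (m + 12))) = -21 + 7*((-16 + m)/(m + (12 + m))) = -21 + 7*((-16 + m)/(12 + 2*m)) = -21 + 7*(-16 + m)/(12 + 2*m))
(-371/(-586))*b(5) = (-371/(-586))*(7*(-52 - 5*5)/(2*(6 + 5))) = (-371*(-1/586))*((7/2)*(-52 - 25)/11) = 371*((7/2)*(1/11)*(-77))/586 = (371/586)*(-49/2) = -18179/1172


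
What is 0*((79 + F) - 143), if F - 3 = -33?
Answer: 0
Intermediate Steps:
F = -30 (F = 3 - 33 = -30)
0*((79 + F) - 143) = 0*((79 - 30) - 143) = 0*(49 - 143) = 0*(-94) = 0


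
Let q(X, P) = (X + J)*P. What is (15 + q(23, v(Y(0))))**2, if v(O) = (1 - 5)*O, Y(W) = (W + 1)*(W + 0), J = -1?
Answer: 225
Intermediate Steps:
Y(W) = W*(1 + W) (Y(W) = (1 + W)*W = W*(1 + W))
v(O) = -4*O
q(X, P) = P*(-1 + X) (q(X, P) = (X - 1)*P = (-1 + X)*P = P*(-1 + X))
(15 + q(23, v(Y(0))))**2 = (15 + (-0*(1 + 0))*(-1 + 23))**2 = (15 - 0*22)**2 = (15 - 4*0*22)**2 = (15 + 0*22)**2 = (15 + 0)**2 = 15**2 = 225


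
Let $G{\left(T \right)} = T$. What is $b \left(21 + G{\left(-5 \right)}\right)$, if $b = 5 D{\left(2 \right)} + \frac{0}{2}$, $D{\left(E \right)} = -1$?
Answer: $-80$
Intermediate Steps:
$b = -5$ ($b = 5 \left(-1\right) + \frac{0}{2} = -5 + 0 \cdot \frac{1}{2} = -5 + 0 = -5$)
$b \left(21 + G{\left(-5 \right)}\right) = - 5 \left(21 - 5\right) = \left(-5\right) 16 = -80$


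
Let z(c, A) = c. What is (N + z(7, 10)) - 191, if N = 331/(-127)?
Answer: -23699/127 ≈ -186.61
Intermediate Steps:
N = -331/127 (N = 331*(-1/127) = -331/127 ≈ -2.6063)
(N + z(7, 10)) - 191 = (-331/127 + 7) - 191 = 558/127 - 191 = -23699/127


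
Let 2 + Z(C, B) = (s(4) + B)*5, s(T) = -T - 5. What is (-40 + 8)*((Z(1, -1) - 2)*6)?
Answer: 10368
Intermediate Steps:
s(T) = -5 - T
Z(C, B) = -47 + 5*B (Z(C, B) = -2 + ((-5 - 1*4) + B)*5 = -2 + ((-5 - 4) + B)*5 = -2 + (-9 + B)*5 = -2 + (-45 + 5*B) = -47 + 5*B)
(-40 + 8)*((Z(1, -1) - 2)*6) = (-40 + 8)*(((-47 + 5*(-1)) - 2)*6) = -32*((-47 - 5) - 2)*6 = -32*(-52 - 2)*6 = -(-1728)*6 = -32*(-324) = 10368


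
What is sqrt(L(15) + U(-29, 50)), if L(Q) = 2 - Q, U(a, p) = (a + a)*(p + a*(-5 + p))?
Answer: sqrt(72777) ≈ 269.77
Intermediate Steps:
U(a, p) = 2*a*(p + a*(-5 + p)) (U(a, p) = (2*a)*(p + a*(-5 + p)) = 2*a*(p + a*(-5 + p)))
sqrt(L(15) + U(-29, 50)) = sqrt((2 - 1*15) + 2*(-29)*(50 - 5*(-29) - 29*50)) = sqrt((2 - 15) + 2*(-29)*(50 + 145 - 1450)) = sqrt(-13 + 2*(-29)*(-1255)) = sqrt(-13 + 72790) = sqrt(72777)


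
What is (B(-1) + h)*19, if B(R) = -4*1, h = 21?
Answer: 323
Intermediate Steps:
B(R) = -4
(B(-1) + h)*19 = (-4 + 21)*19 = 17*19 = 323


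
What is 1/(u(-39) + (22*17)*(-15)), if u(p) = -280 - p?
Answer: -1/5851 ≈ -0.00017091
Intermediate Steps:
1/(u(-39) + (22*17)*(-15)) = 1/((-280 - 1*(-39)) + (22*17)*(-15)) = 1/((-280 + 39) + 374*(-15)) = 1/(-241 - 5610) = 1/(-5851) = -1/5851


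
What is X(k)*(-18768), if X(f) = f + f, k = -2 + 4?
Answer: -75072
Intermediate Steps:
k = 2
X(f) = 2*f
X(k)*(-18768) = (2*2)*(-18768) = 4*(-18768) = -75072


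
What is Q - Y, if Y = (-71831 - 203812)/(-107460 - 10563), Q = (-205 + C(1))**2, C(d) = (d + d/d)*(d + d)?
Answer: 1589323860/39341 ≈ 40399.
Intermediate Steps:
C(d) = 2*d*(1 + d) (C(d) = (d + 1)*(2*d) = (1 + d)*(2*d) = 2*d*(1 + d))
Q = 40401 (Q = (-205 + 2*1*(1 + 1))**2 = (-205 + 2*1*2)**2 = (-205 + 4)**2 = (-201)**2 = 40401)
Y = 91881/39341 (Y = -275643/(-118023) = -275643*(-1/118023) = 91881/39341 ≈ 2.3355)
Q - Y = 40401 - 1*91881/39341 = 40401 - 91881/39341 = 1589323860/39341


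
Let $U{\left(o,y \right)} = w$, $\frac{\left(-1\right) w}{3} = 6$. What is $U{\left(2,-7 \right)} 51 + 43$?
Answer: $-875$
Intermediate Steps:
$w = -18$ ($w = \left(-3\right) 6 = -18$)
$U{\left(o,y \right)} = -18$
$U{\left(2,-7 \right)} 51 + 43 = \left(-18\right) 51 + 43 = -918 + 43 = -875$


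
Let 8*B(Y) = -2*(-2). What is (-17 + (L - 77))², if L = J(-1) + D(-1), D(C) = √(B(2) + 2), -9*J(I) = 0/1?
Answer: (188 - √10)²/4 ≈ 8541.3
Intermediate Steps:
J(I) = 0 (J(I) = -0/1 = -0 = -⅑*0 = 0)
B(Y) = ½ (B(Y) = (-2*(-2))/8 = (⅛)*4 = ½)
D(C) = √10/2 (D(C) = √(½ + 2) = √(5/2) = √10/2)
L = √10/2 (L = 0 + √10/2 = √10/2 ≈ 1.5811)
(-17 + (L - 77))² = (-17 + (√10/2 - 77))² = (-17 + (-77 + √10/2))² = (-94 + √10/2)²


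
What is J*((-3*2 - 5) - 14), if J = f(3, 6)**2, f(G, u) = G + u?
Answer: -2025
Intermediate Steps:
J = 81 (J = (3 + 6)**2 = 9**2 = 81)
J*((-3*2 - 5) - 14) = 81*((-3*2 - 5) - 14) = 81*((-6 - 5) - 14) = 81*(-11 - 14) = 81*(-25) = -2025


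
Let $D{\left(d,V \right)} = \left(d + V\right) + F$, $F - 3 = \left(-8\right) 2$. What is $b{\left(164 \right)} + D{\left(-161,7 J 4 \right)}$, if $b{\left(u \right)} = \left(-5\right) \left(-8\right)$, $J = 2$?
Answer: $-78$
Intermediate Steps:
$b{\left(u \right)} = 40$
$F = -13$ ($F = 3 - 16 = -13$)
$D{\left(d,V \right)} = -13 + V + d$ ($D{\left(d,V \right)} = \left(d + V\right) - 13 = \left(V + d\right) - 13 = -13 + V + d$)
$b{\left(164 \right)} + D{\left(-161,7 J 4 \right)} = 40 - \left(174 - 7 \cdot 2 \cdot 4\right) = 40 - 118 = -78$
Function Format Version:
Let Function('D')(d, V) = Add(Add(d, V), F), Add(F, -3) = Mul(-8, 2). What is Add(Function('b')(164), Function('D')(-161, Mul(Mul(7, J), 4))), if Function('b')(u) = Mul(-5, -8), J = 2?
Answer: -78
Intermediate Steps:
Function('b')(u) = 40
F = -13 (F = Add(3, Mul(-8, 2)) = Add(3, -16) = -13)
Function('D')(d, V) = Add(-13, V, d) (Function('D')(d, V) = Add(Add(d, V), -13) = Add(Add(V, d), -13) = Add(-13, V, d))
Add(Function('b')(164), Function('D')(-161, Mul(Mul(7, J), 4))) = Add(40, Add(-13, Mul(Mul(7, 2), 4), -161)) = Add(40, Add(-13, Mul(14, 4), -161)) = Add(40, Add(-13, 56, -161)) = Add(40, -118) = -78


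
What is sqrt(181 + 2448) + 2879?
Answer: 2879 + sqrt(2629) ≈ 2930.3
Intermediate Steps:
sqrt(181 + 2448) + 2879 = sqrt(2629) + 2879 = 2879 + sqrt(2629)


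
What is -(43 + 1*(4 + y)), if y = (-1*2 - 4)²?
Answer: -83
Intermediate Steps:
y = 36 (y = (-2 - 4)² = (-6)² = 36)
-(43 + 1*(4 + y)) = -(43 + 1*(4 + 36)) = -(43 + 1*40) = -(43 + 40) = -1*83 = -83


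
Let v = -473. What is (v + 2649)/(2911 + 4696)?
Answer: 2176/7607 ≈ 0.28605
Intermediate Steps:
(v + 2649)/(2911 + 4696) = (-473 + 2649)/(2911 + 4696) = 2176/7607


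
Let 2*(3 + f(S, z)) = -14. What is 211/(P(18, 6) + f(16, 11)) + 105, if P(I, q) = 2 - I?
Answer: 2519/26 ≈ 96.885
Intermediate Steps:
f(S, z) = -10 (f(S, z) = -3 + (½)*(-14) = -3 - 7 = -10)
211/(P(18, 6) + f(16, 11)) + 105 = 211/((2 - 1*18) - 10) + 105 = 211/((2 - 18) - 10) + 105 = 211/(-16 - 10) + 105 = 211/(-26) + 105 = -1/26*211 + 105 = -211/26 + 105 = 2519/26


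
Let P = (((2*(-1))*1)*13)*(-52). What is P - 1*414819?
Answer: -413467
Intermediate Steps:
P = 1352 (P = (-2*1*13)*(-52) = -2*13*(-52) = -26*(-52) = 1352)
P - 1*414819 = 1352 - 1*414819 = 1352 - 414819 = -413467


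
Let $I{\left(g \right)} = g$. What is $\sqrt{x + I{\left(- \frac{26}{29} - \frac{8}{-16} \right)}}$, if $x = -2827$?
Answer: $\frac{3 i \sqrt{1056818}}{58} \approx 53.173 i$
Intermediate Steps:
$\sqrt{x + I{\left(- \frac{26}{29} - \frac{8}{-16} \right)}} = \sqrt{-2827 - \left(- \frac{1}{2} + \frac{26}{29}\right)} = \sqrt{-2827 - \frac{23}{58}} = \sqrt{- \frac{163989}{58}} = \frac{3 i \sqrt{1056818}}{58}$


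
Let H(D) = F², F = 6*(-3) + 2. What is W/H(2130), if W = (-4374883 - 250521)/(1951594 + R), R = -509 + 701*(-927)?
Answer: -165193/11897216 ≈ -0.013885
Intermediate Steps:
R = -650336 (R = -509 - 649827 = -650336)
W = -330386/92947 (W = (-4374883 - 250521)/(1951594 - 650336) = -4625404/1301258 = -4625404*1/1301258 = -330386/92947 ≈ -3.5546)
F = -16 (F = -18 + 2 = -16)
H(D) = 256 (H(D) = (-16)² = 256)
W/H(2130) = -330386/92947/256 = -330386/92947*1/256 = -165193/11897216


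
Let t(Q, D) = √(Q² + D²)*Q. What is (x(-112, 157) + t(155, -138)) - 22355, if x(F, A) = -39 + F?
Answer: -22506 + 155*√43069 ≈ 9661.3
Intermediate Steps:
t(Q, D) = Q*√(D² + Q²) (t(Q, D) = √(D² + Q²)*Q = Q*√(D² + Q²))
(x(-112, 157) + t(155, -138)) - 22355 = ((-39 - 112) + 155*√((-138)² + 155²)) - 22355 = (-151 + 155*√(19044 + 24025)) - 22355 = (-151 + 155*√43069) - 22355 = -22506 + 155*√43069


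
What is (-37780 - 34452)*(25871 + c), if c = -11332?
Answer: -1050181048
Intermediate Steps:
(-37780 - 34452)*(25871 + c) = (-37780 - 34452)*(25871 - 11332) = -72232*14539 = -1050181048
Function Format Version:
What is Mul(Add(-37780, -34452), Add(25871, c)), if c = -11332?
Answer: -1050181048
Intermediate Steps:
Mul(Add(-37780, -34452), Add(25871, c)) = Mul(Add(-37780, -34452), Add(25871, -11332)) = Mul(-72232, 14539) = -1050181048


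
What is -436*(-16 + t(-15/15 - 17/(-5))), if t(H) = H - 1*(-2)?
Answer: 25288/5 ≈ 5057.6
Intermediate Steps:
t(H) = 2 + H (t(H) = H + 2 = 2 + H)
-436*(-16 + t(-15/15 - 17/(-5))) = -436*(-16 + (2 + (-15/15 - 17/(-5)))) = -436*(-16 + (2 + (-15*1/15 - 17*(-⅕)))) = -436*(-16 + (2 + (-1 + 17/5))) = -436*(-16 + (2 + 12/5)) = -436*(-16 + 22/5) = -436*(-58/5) = 25288/5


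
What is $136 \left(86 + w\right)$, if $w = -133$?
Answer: $-6392$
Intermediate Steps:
$136 \left(86 + w\right) = 136 \left(86 - 133\right) = 136 \left(-47\right) = -6392$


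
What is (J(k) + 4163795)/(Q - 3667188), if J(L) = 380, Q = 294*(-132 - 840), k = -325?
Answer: -4164175/3952956 ≈ -1.0534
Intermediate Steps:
Q = -285768 (Q = 294*(-972) = -285768)
(J(k) + 4163795)/(Q - 3667188) = (380 + 4163795)/(-285768 - 3667188) = 4164175/(-3952956) = 4164175*(-1/3952956) = -4164175/3952956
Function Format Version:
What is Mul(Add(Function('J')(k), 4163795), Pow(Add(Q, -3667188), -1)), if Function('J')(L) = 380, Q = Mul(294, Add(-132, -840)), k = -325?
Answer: Rational(-4164175, 3952956) ≈ -1.0534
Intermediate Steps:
Q = -285768 (Q = Mul(294, -972) = -285768)
Mul(Add(Function('J')(k), 4163795), Pow(Add(Q, -3667188), -1)) = Mul(Add(380, 4163795), Pow(Add(-285768, -3667188), -1)) = Mul(4164175, Pow(-3952956, -1)) = Mul(4164175, Rational(-1, 3952956)) = Rational(-4164175, 3952956)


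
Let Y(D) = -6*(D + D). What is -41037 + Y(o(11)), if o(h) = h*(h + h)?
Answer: -43941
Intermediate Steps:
o(h) = 2*h² (o(h) = h*(2*h) = 2*h²)
Y(D) = -12*D (Y(D) = -6*2*D = -12*D)
-41037 + Y(o(11)) = -41037 - 24*11² = -41037 - 24*121 = -41037 - 12*242 = -41037 - 2904 = -43941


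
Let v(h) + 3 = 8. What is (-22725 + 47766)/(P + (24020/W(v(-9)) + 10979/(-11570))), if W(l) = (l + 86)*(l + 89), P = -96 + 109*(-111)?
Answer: -95319317730/46413556541 ≈ -2.0537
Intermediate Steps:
v(h) = 5 (v(h) = -3 + 8 = 5)
P = -12195 (P = -96 - 12099 = -12195)
W(l) = (86 + l)*(89 + l)
(-22725 + 47766)/(P + (24020/W(v(-9)) + 10979/(-11570))) = (-22725 + 47766)/(-12195 + (24020/(7654 + 5**2 + 175*5) + 10979/(-11570))) = 25041/(-12195 + (24020/(7654 + 25 + 875) + 10979*(-1/11570))) = 25041/(-12195 + (24020/8554 - 10979/11570)) = 25041/(-12195 + (24020*(1/8554) - 10979/11570)) = 25041/(-12195 + (12010/4277 - 10979/11570)) = 25041/(-12195 + 7076809/3806530) = 25041/(-46413556541/3806530) = 25041*(-3806530/46413556541) = -95319317730/46413556541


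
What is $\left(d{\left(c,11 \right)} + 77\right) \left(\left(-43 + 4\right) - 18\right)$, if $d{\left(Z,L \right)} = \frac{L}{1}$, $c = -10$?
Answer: $-5016$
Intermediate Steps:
$d{\left(Z,L \right)} = L$ ($d{\left(Z,L \right)} = L 1 = L$)
$\left(d{\left(c,11 \right)} + 77\right) \left(\left(-43 + 4\right) - 18\right) = \left(11 + 77\right) \left(\left(-43 + 4\right) - 18\right) = 88 \left(-39 - 18\right) = 88 \left(-57\right) = -5016$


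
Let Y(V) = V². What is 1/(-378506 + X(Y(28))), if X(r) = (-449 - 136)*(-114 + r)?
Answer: -1/770456 ≈ -1.2979e-6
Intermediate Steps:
X(r) = 66690 - 585*r (X(r) = -585*(-114 + r) = 66690 - 585*r)
1/(-378506 + X(Y(28))) = 1/(-378506 + (66690 - 585*28²)) = 1/(-378506 + (66690 - 585*784)) = 1/(-378506 + (66690 - 458640)) = 1/(-378506 - 391950) = 1/(-770456) = -1/770456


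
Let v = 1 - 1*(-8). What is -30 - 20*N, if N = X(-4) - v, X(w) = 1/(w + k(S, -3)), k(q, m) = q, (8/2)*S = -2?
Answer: 1390/9 ≈ 154.44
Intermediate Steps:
S = -½ (S = (¼)*(-2) = -½ ≈ -0.50000)
X(w) = 1/(-½ + w) (X(w) = 1/(w - ½) = 1/(-½ + w))
v = 9 (v = 1 + 8 = 9)
N = -83/9 (N = 2/(-1 + 2*(-4)) - 1*9 = 2/(-1 - 8) - 9 = 2/(-9) - 9 = 2*(-⅑) - 9 = -2/9 - 9 = -83/9 ≈ -9.2222)
-30 - 20*N = -30 - 20*(-83/9) = -30 + 1660/9 = 1390/9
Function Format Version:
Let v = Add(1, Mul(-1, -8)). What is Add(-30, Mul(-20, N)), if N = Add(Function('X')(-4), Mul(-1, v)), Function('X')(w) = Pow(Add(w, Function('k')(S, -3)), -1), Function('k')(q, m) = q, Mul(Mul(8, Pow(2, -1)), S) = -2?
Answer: Rational(1390, 9) ≈ 154.44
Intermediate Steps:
S = Rational(-1, 2) (S = Mul(Rational(1, 4), -2) = Rational(-1, 2) ≈ -0.50000)
Function('X')(w) = Pow(Add(Rational(-1, 2), w), -1) (Function('X')(w) = Pow(Add(w, Rational(-1, 2)), -1) = Pow(Add(Rational(-1, 2), w), -1))
v = 9 (v = Add(1, 8) = 9)
N = Rational(-83, 9) (N = Add(Mul(2, Pow(Add(-1, Mul(2, -4)), -1)), Mul(-1, 9)) = Add(Mul(2, Pow(Add(-1, -8), -1)), -9) = Add(Mul(2, Pow(-9, -1)), -9) = Add(Mul(2, Rational(-1, 9)), -9) = Add(Rational(-2, 9), -9) = Rational(-83, 9) ≈ -9.2222)
Add(-30, Mul(-20, N)) = Add(-30, Mul(-20, Rational(-83, 9))) = Add(-30, Rational(1660, 9)) = Rational(1390, 9)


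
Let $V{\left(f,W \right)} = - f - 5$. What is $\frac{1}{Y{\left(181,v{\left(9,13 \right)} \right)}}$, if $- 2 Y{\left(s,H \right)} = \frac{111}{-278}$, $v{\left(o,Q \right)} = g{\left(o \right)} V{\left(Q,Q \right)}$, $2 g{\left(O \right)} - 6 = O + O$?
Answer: $\frac{556}{111} \approx 5.009$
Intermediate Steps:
$g{\left(O \right)} = 3 + O$ ($g{\left(O \right)} = 3 + \frac{O + O}{2} = 3 + \frac{2 O}{2} = 3 + O$)
$V{\left(f,W \right)} = -5 - f$
$v{\left(o,Q \right)} = \left(-5 - Q\right) \left(3 + o\right)$ ($v{\left(o,Q \right)} = \left(3 + o\right) \left(-5 - Q\right) = \left(-5 - Q\right) \left(3 + o\right)$)
$Y{\left(s,H \right)} = \frac{111}{556}$ ($Y{\left(s,H \right)} = - \frac{111 \frac{1}{-278}}{2} = - \frac{111 \left(- \frac{1}{278}\right)}{2} = \left(- \frac{1}{2}\right) \left(- \frac{111}{278}\right) = \frac{111}{556}$)
$\frac{1}{Y{\left(181,v{\left(9,13 \right)} \right)}} = \frac{1}{\frac{111}{556}} = \frac{556}{111}$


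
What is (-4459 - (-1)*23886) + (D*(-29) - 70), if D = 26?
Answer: 18603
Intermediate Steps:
(-4459 - (-1)*23886) + (D*(-29) - 70) = (-4459 - (-1)*23886) + (26*(-29) - 70) = (-4459 - 1*(-23886)) + (-754 - 70) = (-4459 + 23886) - 824 = 19427 - 824 = 18603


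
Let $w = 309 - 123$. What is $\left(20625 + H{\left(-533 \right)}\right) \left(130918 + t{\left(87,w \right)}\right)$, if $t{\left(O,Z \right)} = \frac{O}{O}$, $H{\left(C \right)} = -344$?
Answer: $2655168239$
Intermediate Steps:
$w = 186$
$t{\left(O,Z \right)} = 1$
$\left(20625 + H{\left(-533 \right)}\right) \left(130918 + t{\left(87,w \right)}\right) = \left(20625 - 344\right) \left(130918 + 1\right) = 20281 \cdot 130919 = 2655168239$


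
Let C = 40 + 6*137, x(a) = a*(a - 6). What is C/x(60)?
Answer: 431/1620 ≈ 0.26605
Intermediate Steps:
x(a) = a*(-6 + a)
C = 862 (C = 40 + 822 = 862)
C/x(60) = 862/((60*(-6 + 60))) = 862/((60*54)) = 862/3240 = 862*(1/3240) = 431/1620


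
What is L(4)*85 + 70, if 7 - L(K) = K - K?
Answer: 665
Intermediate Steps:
L(K) = 7 (L(K) = 7 - (K - K) = 7 - 1*0 = 7 + 0 = 7)
L(4)*85 + 70 = 7*85 + 70 = 595 + 70 = 665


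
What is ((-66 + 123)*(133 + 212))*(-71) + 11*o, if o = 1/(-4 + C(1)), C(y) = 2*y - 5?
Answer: -9773516/7 ≈ -1.3962e+6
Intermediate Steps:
C(y) = -5 + 2*y
o = -⅐ (o = 1/(-4 + (-5 + 2*1)) = 1/(-4 + (-5 + 2)) = 1/(-4 - 3) = 1/(-7) = -⅐ ≈ -0.14286)
((-66 + 123)*(133 + 212))*(-71) + 11*o = ((-66 + 123)*(133 + 212))*(-71) + 11*(-⅐) = (57*345)*(-71) - 11/7 = 19665*(-71) - 11/7 = -1396215 - 11/7 = -9773516/7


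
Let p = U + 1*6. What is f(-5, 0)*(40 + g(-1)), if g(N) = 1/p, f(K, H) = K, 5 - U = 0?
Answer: -2205/11 ≈ -200.45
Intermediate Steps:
U = 5 (U = 5 - 1*0 = 5 + 0 = 5)
p = 11 (p = 5 + 1*6 = 5 + 6 = 11)
g(N) = 1/11
f(-5, 0)*(40 + g(-1)) = -5*(40 + 1/11) = -5*441/11 = -2205/11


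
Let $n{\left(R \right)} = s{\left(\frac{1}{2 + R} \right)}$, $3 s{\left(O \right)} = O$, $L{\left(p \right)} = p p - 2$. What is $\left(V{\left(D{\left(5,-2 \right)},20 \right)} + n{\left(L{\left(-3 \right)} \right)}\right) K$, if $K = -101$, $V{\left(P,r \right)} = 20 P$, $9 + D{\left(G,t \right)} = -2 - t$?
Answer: $\frac{490759}{27} \approx 18176.0$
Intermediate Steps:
$L{\left(p \right)} = -2 + p^{2}$ ($L{\left(p \right)} = p^{2} - 2 = -2 + p^{2}$)
$D{\left(G,t \right)} = -11 - t$ ($D{\left(G,t \right)} = -9 - \left(2 + t\right) = -11 - t$)
$s{\left(O \right)} = \frac{O}{3}$
$n{\left(R \right)} = \frac{1}{3 \left(2 + R\right)}$
$\left(V{\left(D{\left(5,-2 \right)},20 \right)} + n{\left(L{\left(-3 \right)} \right)}\right) K = \left(20 \left(-11 - -2\right) + \frac{1}{3 \left(2 - \left(2 - \left(-3\right)^{2}\right)\right)}\right) \left(-101\right) = \left(20 \left(-11 + 2\right) + \frac{1}{3 \left(2 + \left(-2 + 9\right)\right)}\right) \left(-101\right) = \left(20 \left(-9\right) + \frac{1}{3 \left(2 + 7\right)}\right) \left(-101\right) = \left(-180 + \frac{1}{3 \cdot 9}\right) \left(-101\right) = \left(-180 + \frac{1}{3} \cdot \frac{1}{9}\right) \left(-101\right) = \left(-180 + \frac{1}{27}\right) \left(-101\right) = \left(- \frac{4859}{27}\right) \left(-101\right) = \frac{490759}{27}$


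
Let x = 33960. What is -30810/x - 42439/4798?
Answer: -26484247/2715668 ≈ -9.7524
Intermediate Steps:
-30810/x - 42439/4798 = -30810/33960 - 42439/4798 = -30810*1/33960 - 42439*1/4798 = -1027/1132 - 42439/4798 = -26484247/2715668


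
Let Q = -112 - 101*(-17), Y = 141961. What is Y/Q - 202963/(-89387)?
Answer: 13015223522/143466135 ≈ 90.720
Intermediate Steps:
Q = 1605 (Q = -112 + 1717 = 1605)
Y/Q - 202963/(-89387) = 141961/1605 - 202963/(-89387) = 141961*(1/1605) - 202963*(-1/89387) = 141961/1605 + 202963/89387 = 13015223522/143466135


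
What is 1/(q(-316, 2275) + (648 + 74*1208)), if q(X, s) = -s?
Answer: 1/87765 ≈ 1.1394e-5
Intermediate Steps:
1/(q(-316, 2275) + (648 + 74*1208)) = 1/(-1*2275 + (648 + 74*1208)) = 1/(-2275 + (648 + 89392)) = 1/(-2275 + 90040) = 1/87765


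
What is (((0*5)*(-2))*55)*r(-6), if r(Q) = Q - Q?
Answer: 0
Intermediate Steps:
r(Q) = 0
(((0*5)*(-2))*55)*r(-6) = (((0*5)*(-2))*55)*0 = ((0*(-2))*55)*0 = (0*55)*0 = 0*0 = 0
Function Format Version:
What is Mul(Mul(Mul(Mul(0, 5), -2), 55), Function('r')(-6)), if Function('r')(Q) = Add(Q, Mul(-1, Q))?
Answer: 0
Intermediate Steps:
Function('r')(Q) = 0
Mul(Mul(Mul(Mul(0, 5), -2), 55), Function('r')(-6)) = Mul(Mul(Mul(Mul(0, 5), -2), 55), 0) = Mul(Mul(Mul(0, -2), 55), 0) = Mul(Mul(0, 55), 0) = Mul(0, 0) = 0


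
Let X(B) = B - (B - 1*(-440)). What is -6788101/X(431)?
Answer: 6788101/440 ≈ 15428.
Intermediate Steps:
X(B) = -440 (X(B) = B - (B + 440) = B - (440 + B) = B + (-440 - B) = -440)
-6788101/X(431) = -6788101/(-440) = -6788101*(-1/440) = 6788101/440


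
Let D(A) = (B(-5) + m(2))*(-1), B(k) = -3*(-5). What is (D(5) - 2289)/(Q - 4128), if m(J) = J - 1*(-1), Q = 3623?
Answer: 2307/505 ≈ 4.5683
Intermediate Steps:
B(k) = 15
m(J) = 1 + J (m(J) = J + 1 = 1 + J)
D(A) = -18 (D(A) = (15 + (1 + 2))*(-1) = (15 + 3)*(-1) = 18*(-1) = -18)
(D(5) - 2289)/(Q - 4128) = (-18 - 2289)/(3623 - 4128) = -2307/(-505) = -2307*(-1/505) = 2307/505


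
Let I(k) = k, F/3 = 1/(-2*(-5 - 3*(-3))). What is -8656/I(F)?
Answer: 69248/3 ≈ 23083.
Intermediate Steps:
F = -3/8 (F = 3/((-2*(-5 - 3*(-3)))) = 3/((-2*(-5 + 9))) = 3/((-2*4)) = 3/(-8) = 3*(-⅛) = -3/8 ≈ -0.37500)
-8656/I(F) = -8656/(-3/8) = -8656*(-8/3) = 69248/3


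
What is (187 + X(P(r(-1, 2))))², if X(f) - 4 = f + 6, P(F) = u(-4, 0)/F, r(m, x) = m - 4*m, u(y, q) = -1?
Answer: 348100/9 ≈ 38678.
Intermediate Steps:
r(m, x) = -3*m
P(F) = -1/F
X(f) = 10 + f (X(f) = 4 + (f + 6) = 4 + (6 + f) = 10 + f)
(187 + X(P(r(-1, 2))))² = (187 + (10 - 1/((-3*(-1)))))² = (187 + (10 - 1/3))² = (187 + (10 - 1*⅓))² = (187 + (10 - ⅓))² = (187 + 29/3)² = (590/3)² = 348100/9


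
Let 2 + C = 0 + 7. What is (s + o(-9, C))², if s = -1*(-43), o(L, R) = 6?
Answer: 2401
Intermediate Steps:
C = 5 (C = -2 + (0 + 7) = -2 + 7 = 5)
s = 43
(s + o(-9, C))² = (43 + 6)² = 49² = 2401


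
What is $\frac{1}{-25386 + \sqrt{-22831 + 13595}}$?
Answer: $- \frac{12693}{322229116} - \frac{i \sqrt{2309}}{322229116} \approx -3.9391 \cdot 10^{-5} - 1.4912 \cdot 10^{-7} i$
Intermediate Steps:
$\frac{1}{-25386 + \sqrt{-22831 + 13595}} = \frac{1}{-25386 + \sqrt{-9236}} = \frac{1}{-25386 + 2 i \sqrt{2309}}$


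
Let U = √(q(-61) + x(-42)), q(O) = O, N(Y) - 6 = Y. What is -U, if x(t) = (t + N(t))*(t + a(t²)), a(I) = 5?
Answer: -5*√113 ≈ -53.151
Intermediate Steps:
N(Y) = 6 + Y
x(t) = (5 + t)*(6 + 2*t) (x(t) = (t + (6 + t))*(t + 5) = (6 + 2*t)*(5 + t) = (5 + t)*(6 + 2*t))
U = 5*√113 (U = √(-61 + (30 + 2*(-42)² + 16*(-42))) = √(-61 + (30 + 2*1764 - 672)) = √(-61 + (30 + 3528 - 672)) = √(-61 + 2886) = √2825 = 5*√113 ≈ 53.151)
-U = -5*√113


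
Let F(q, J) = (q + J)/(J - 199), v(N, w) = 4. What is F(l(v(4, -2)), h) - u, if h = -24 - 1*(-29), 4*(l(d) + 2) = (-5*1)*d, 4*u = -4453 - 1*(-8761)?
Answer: -104468/97 ≈ -1077.0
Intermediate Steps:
u = 1077 (u = (-4453 - 1*(-8761))/4 = (-4453 + 8761)/4 = (1/4)*4308 = 1077)
l(d) = -2 - 5*d/4 (l(d) = -2 + ((-5*1)*d)/4 = -2 + (-5*d)/4 = -2 - 5*d/4)
h = 5 (h = -24 + 29 = 5)
F(q, J) = (J + q)/(-199 + J)
F(l(v(4, -2)), h) - u = (5 + (-2 - 5/4*4))/(-199 + 5) - 1*1077 = (5 + (-2 - 5))/(-194) - 1077 = -(5 - 7)/194 - 1077 = -1/194*(-2) - 1077 = 1/97 - 1077 = -104468/97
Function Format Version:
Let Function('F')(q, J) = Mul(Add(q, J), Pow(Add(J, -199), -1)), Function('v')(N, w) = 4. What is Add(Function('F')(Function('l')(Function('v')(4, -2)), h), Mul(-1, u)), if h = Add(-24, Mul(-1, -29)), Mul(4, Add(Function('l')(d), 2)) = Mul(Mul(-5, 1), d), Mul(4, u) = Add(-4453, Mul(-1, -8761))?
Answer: Rational(-104468, 97) ≈ -1077.0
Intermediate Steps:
u = 1077 (u = Mul(Rational(1, 4), Add(-4453, Mul(-1, -8761))) = Mul(Rational(1, 4), Add(-4453, 8761)) = Mul(Rational(1, 4), 4308) = 1077)
Function('l')(d) = Add(-2, Mul(Rational(-5, 4), d)) (Function('l')(d) = Add(-2, Mul(Rational(1, 4), Mul(Mul(-5, 1), d))) = Add(-2, Mul(Rational(1, 4), Mul(-5, d))) = Add(-2, Mul(Rational(-5, 4), d)))
h = 5 (h = Add(-24, 29) = 5)
Function('F')(q, J) = Mul(Pow(Add(-199, J), -1), Add(J, q)) (Function('F')(q, J) = Mul(Add(J, q), Pow(Add(-199, J), -1)) = Mul(Pow(Add(-199, J), -1), Add(J, q)))
Add(Function('F')(Function('l')(Function('v')(4, -2)), h), Mul(-1, u)) = Add(Mul(Pow(Add(-199, 5), -1), Add(5, Add(-2, Mul(Rational(-5, 4), 4)))), Mul(-1, 1077)) = Add(Mul(Pow(-194, -1), Add(5, Add(-2, -5))), -1077) = Add(Mul(Rational(-1, 194), Add(5, -7)), -1077) = Add(Mul(Rational(-1, 194), -2), -1077) = Add(Rational(1, 97), -1077) = Rational(-104468, 97)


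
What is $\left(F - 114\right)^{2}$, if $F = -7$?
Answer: $14641$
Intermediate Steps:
$\left(F - 114\right)^{2} = \left(-7 - 114\right)^{2} = \left(-121\right)^{2} = 14641$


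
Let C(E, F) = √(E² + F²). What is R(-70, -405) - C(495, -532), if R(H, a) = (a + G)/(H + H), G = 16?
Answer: 389/140 - √528049 ≈ -723.89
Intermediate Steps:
R(H, a) = (16 + a)/(2*H) (R(H, a) = (a + 16)/(H + H) = (16 + a)/((2*H)) = (16 + a)*(1/(2*H)) = (16 + a)/(2*H))
R(-70, -405) - C(495, -532) = (½)*(16 - 405)/(-70) - √(495² + (-532)²) = (½)*(-1/70)*(-389) - √(245025 + 283024) = 389/140 - √528049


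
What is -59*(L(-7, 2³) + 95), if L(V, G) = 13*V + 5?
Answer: -531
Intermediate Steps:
L(V, G) = 5 + 13*V
-59*(L(-7, 2³) + 95) = -59*((5 + 13*(-7)) + 95) = -59*((5 - 91) + 95) = -59*(-86 + 95) = -59*9 = -531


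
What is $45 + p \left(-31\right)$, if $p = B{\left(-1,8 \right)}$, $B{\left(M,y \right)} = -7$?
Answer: $262$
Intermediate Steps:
$p = -7$
$45 + p \left(-31\right) = 45 - -217 = 45 + 217 = 262$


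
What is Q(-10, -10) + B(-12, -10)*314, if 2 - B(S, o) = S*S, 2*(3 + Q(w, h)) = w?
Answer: -44596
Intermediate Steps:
Q(w, h) = -3 + w/2
B(S, o) = 2 - S² (B(S, o) = 2 - S*S = 2 - S²)
Q(-10, -10) + B(-12, -10)*314 = (-3 + (½)*(-10)) + (2 - 1*(-12)²)*314 = (-3 - 5) + (2 - 1*144)*314 = -8 + (2 - 144)*314 = -8 - 142*314 = -8 - 44588 = -44596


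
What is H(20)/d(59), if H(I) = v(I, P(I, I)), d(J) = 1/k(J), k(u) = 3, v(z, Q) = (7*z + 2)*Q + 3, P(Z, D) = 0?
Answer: 9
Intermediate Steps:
v(z, Q) = 3 + Q*(2 + 7*z) (v(z, Q) = (2 + 7*z)*Q + 3 = Q*(2 + 7*z) + 3 = 3 + Q*(2 + 7*z))
d(J) = ⅓ (d(J) = 1/3 = ⅓)
H(I) = 3 (H(I) = 3 + 2*0 + 7*0*I = 3 + 0 + 0 = 3)
H(20)/d(59) = 3/(⅓) = 3*3 = 9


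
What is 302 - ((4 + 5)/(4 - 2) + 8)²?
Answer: 583/4 ≈ 145.75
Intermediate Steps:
302 - ((4 + 5)/(4 - 2) + 8)² = 302 - (9/2 + 8)² = 302 - (25/2)² = 302 - 1*625/4 = 302 - 625/4 = 583/4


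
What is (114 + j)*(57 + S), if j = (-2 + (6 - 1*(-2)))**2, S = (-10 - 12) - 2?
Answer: 4950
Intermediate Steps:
S = -24 (S = -22 - 2 = -24)
j = 36 (j = (-2 + (6 + 2))**2 = (-2 + 8)**2 = 6**2 = 36)
(114 + j)*(57 + S) = (114 + 36)*(57 - 24) = 150*33 = 4950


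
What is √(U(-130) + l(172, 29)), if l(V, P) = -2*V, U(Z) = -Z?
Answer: I*√214 ≈ 14.629*I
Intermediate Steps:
√(U(-130) + l(172, 29)) = √(-1*(-130) - 2*172) = √(130 - 344) = √(-214) = I*√214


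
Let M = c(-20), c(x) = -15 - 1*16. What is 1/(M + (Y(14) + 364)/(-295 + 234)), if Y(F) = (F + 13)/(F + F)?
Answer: -1708/63167 ≈ -0.027039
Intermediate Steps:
Y(F) = (13 + F)/(2*F) (Y(F) = (13 + F)/((2*F)) = (13 + F)*(1/(2*F)) = (13 + F)/(2*F))
c(x) = -31 (c(x) = -15 - 16 = -31)
M = -31
1/(M + (Y(14) + 364)/(-295 + 234)) = 1/(-31 + ((½)*(13 + 14)/14 + 364)/(-295 + 234)) = 1/(-31 + ((½)*(1/14)*27 + 364)/(-61)) = 1/(-31 + (27/28 + 364)*(-1/61)) = 1/(-31 + (10219/28)*(-1/61)) = 1/(-31 - 10219/1708) = 1/(-63167/1708) = -1708/63167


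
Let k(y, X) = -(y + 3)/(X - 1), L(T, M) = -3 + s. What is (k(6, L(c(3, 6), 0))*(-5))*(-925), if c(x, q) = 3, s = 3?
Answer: 41625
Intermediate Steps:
L(T, M) = 0 (L(T, M) = -3 + 3 = 0)
k(y, X) = -(3 + y)/(-1 + X)
(k(6, L(c(3, 6), 0))*(-5))*(-925) = (((-3 - 1*6)/(-1 + 0))*(-5))*(-925) = (((-3 - 6)/(-1))*(-5))*(-925) = (-1*(-9)*(-5))*(-925) = (9*(-5))*(-925) = -45*(-925) = 41625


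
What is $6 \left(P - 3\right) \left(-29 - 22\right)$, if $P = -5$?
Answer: $2448$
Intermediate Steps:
$6 \left(P - 3\right) \left(-29 - 22\right) = 6 \left(-5 - 3\right) \left(-29 - 22\right) = 6 \left(-8\right) \left(-51\right) = \left(-48\right) \left(-51\right) = 2448$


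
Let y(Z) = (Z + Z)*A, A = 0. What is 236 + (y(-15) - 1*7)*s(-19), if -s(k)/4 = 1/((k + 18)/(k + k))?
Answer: 1300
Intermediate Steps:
y(Z) = 0 (y(Z) = (Z + Z)*0 = (2*Z)*0 = 0)
s(k) = -8*k/(18 + k) (s(k) = -4*(k + k)/(k + 18) = -4*2*k/(18 + k) = -8*k/(18 + k))
236 + (y(-15) - 1*7)*s(-19) = 236 + (0 - 1*7)*(-8*(-19)/(18 - 19)) = 236 + (0 - 7)*(-8*(-19)/(-1)) = 236 - (-56)*(-19)*(-1) = 236 - 7*(-152) = 236 + 1064 = 1300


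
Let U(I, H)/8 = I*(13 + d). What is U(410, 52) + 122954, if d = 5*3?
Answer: 214794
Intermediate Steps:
d = 15
U(I, H) = 224*I (U(I, H) = 8*(I*(13 + 15)) = 8*(I*28) = 8*(28*I) = 224*I)
U(410, 52) + 122954 = 224*410 + 122954 = 91840 + 122954 = 214794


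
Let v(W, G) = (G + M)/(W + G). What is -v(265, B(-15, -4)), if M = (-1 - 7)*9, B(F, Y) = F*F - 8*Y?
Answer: -185/522 ≈ -0.35441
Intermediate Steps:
B(F, Y) = F² - 8*Y
M = -72 (M = -8*9 = -72)
v(W, G) = (-72 + G)/(G + W) (v(W, G) = (G - 72)/(W + G) = (-72 + G)/(G + W))
-v(265, B(-15, -4)) = -(-72 + ((-15)² - 8*(-4)))/(((-15)² - 8*(-4)) + 265) = -(-72 + (225 + 32))/((225 + 32) + 265) = -(-72 + 257)/(257 + 265) = -185/522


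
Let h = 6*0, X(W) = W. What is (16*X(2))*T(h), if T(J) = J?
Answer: 0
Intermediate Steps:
h = 0
(16*X(2))*T(h) = (16*2)*0 = 32*0 = 0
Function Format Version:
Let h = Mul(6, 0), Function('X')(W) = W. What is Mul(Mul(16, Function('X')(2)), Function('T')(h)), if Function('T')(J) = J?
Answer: 0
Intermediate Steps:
h = 0
Mul(Mul(16, Function('X')(2)), Function('T')(h)) = Mul(Mul(16, 2), 0) = Mul(32, 0) = 0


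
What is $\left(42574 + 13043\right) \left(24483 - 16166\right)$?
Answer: $462566589$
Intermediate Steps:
$\left(42574 + 13043\right) \left(24483 - 16166\right) = 55617 \cdot 8317 = 462566589$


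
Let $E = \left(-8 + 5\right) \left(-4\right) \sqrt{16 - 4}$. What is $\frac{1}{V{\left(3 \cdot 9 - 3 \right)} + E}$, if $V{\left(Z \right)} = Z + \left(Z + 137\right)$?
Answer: $\frac{185}{32497} - \frac{24 \sqrt{3}}{32497} \approx 0.0044137$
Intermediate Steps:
$V{\left(Z \right)} = 137 + 2 Z$ ($V{\left(Z \right)} = Z + \left(137 + Z\right) = 137 + 2 Z$)
$E = 24 \sqrt{3}$ ($E = \left(-3\right) \left(-4\right) \sqrt{12} = 12 \cdot 2 \sqrt{3} = 24 \sqrt{3} \approx 41.569$)
$\frac{1}{V{\left(3 \cdot 9 - 3 \right)} + E} = \frac{1}{\left(137 + 2 \left(3 \cdot 9 - 3\right)\right) + 24 \sqrt{3}} = \frac{1}{\left(137 + 2 \left(27 - 3\right)\right) + 24 \sqrt{3}} = \frac{1}{\left(137 + 2 \cdot 24\right) + 24 \sqrt{3}} = \frac{1}{\left(137 + 48\right) + 24 \sqrt{3}} = \frac{1}{185 + 24 \sqrt{3}}$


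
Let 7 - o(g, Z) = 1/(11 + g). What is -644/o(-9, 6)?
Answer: -1288/13 ≈ -99.077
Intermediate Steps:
o(g, Z) = 7 - 1/(11 + g)
-644/o(-9, 6) = -644*(11 - 9)/(76 + 7*(-9)) = -644*2/(76 - 63) = -644/((½)*13) = -644/13/2 = -644*2/13 = -1288/13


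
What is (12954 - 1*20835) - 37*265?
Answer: -17686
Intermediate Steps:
(12954 - 1*20835) - 37*265 = (12954 - 20835) - 1*9805 = -7881 - 9805 = -17686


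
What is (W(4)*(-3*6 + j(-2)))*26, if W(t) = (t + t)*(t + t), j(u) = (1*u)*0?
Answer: -29952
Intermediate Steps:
j(u) = 0 (j(u) = u*0 = 0)
W(t) = 4*t**2 (W(t) = (2*t)*(2*t) = 4*t**2)
(W(4)*(-3*6 + j(-2)))*26 = ((4*4**2)*(-3*6 + 0))*26 = ((4*16)*(-18 + 0))*26 = (64*(-18))*26 = -1152*26 = -29952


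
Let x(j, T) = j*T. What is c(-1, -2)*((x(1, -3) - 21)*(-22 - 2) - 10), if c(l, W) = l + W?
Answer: -1698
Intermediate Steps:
x(j, T) = T*j
c(l, W) = W + l
c(-1, -2)*((x(1, -3) - 21)*(-22 - 2) - 10) = (-2 - 1)*((-3*1 - 21)*(-22 - 2) - 10) = -3*((-3 - 21)*(-24) - 10) = -3*(-24*(-24) - 10) = -3*(576 - 10) = -3*566 = -1698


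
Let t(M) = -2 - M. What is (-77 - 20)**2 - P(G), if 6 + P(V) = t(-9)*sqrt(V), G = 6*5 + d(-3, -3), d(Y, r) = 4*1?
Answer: 9415 - 7*sqrt(34) ≈ 9374.2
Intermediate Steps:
d(Y, r) = 4
G = 34 (G = 6*5 + 4 = 30 + 4 = 34)
P(V) = -6 + 7*sqrt(V) (P(V) = -6 + (-2 - 1*(-9))*sqrt(V) = -6 + (-2 + 9)*sqrt(V) = -6 + 7*sqrt(V))
(-77 - 20)**2 - P(G) = (-77 - 20)**2 - (-6 + 7*sqrt(34)) = (-97)**2 + (6 - 7*sqrt(34)) = 9409 + (6 - 7*sqrt(34)) = 9415 - 7*sqrt(34)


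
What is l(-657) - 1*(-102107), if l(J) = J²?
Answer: 533756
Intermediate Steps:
l(-657) - 1*(-102107) = (-657)² - 1*(-102107) = 431649 + 102107 = 533756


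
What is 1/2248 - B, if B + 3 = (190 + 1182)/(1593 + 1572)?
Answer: 18263669/7114920 ≈ 2.5670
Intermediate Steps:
B = -8123/3165 (B = -3 + (190 + 1182)/(1593 + 1572) = -3 + 1372/3165 = -8123/3165 ≈ -2.5665)
1/2248 - B = 1/2248 - 1*(-8123/3165) = 1/2248 + 8123/3165 = 18263669/7114920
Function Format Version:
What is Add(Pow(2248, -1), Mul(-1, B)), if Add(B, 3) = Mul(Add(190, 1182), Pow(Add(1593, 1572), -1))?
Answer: Rational(18263669, 7114920) ≈ 2.5670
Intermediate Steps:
B = Rational(-8123, 3165) (B = Add(-3, Mul(Add(190, 1182), Pow(Add(1593, 1572), -1))) = Add(-3, Mul(1372, Pow(3165, -1))) = Add(-3, Mul(1372, Rational(1, 3165))) = Add(-3, Rational(1372, 3165)) = Rational(-8123, 3165) ≈ -2.5665)
Add(Pow(2248, -1), Mul(-1, B)) = Add(Pow(2248, -1), Mul(-1, Rational(-8123, 3165))) = Add(Rational(1, 2248), Rational(8123, 3165)) = Rational(18263669, 7114920)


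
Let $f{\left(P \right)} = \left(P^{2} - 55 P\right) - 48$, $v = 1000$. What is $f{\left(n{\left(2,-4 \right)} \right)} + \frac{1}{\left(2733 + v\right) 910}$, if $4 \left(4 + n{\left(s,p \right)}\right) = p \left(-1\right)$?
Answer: $\frac{428025781}{3397030} \approx 126.0$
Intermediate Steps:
$n{\left(s,p \right)} = -4 - \frac{p}{4}$ ($n{\left(s,p \right)} = -4 + \frac{p \left(-1\right)}{4} = -4 + \frac{\left(-1\right) p}{4} = -4 - \frac{p}{4}$)
$f{\left(P \right)} = -48 + P^{2} - 55 P$
$f{\left(n{\left(2,-4 \right)} \right)} + \frac{1}{\left(2733 + v\right) 910} = \left(-48 + \left(-4 - -1\right)^{2} - 55 \left(-4 - -1\right)\right) + \frac{1}{\left(2733 + 1000\right) 910} = \left(-48 + \left(-4 + 1\right)^{2} - 55 \left(-4 + 1\right)\right) + \frac{1}{3733} \cdot \frac{1}{910} = \left(-48 + \left(-3\right)^{2} - -165\right) + \frac{1}{3733} \cdot \frac{1}{910} = \left(-48 + 9 + 165\right) + \frac{1}{3397030} = 126 + \frac{1}{3397030} = \frac{428025781}{3397030}$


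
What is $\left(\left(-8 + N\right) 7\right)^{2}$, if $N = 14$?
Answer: $1764$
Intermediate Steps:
$\left(\left(-8 + N\right) 7\right)^{2} = \left(\left(-8 + 14\right) 7\right)^{2} = \left(6 \cdot 7\right)^{2} = 42^{2} = 1764$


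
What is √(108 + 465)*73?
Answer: 73*√573 ≈ 1747.4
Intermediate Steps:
√(108 + 465)*73 = √573*73 = 73*√573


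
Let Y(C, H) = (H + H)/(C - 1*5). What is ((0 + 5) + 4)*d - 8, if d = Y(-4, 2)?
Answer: -12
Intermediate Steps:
Y(C, H) = 2*H/(-5 + C) (Y(C, H) = (2*H)/(C - 5) = (2*H)/(-5 + C) = 2*H/(-5 + C))
d = -4/9 (d = 2*2/(-5 - 4) = 2*2/(-9) = 2*2*(-⅑) = -4/9 ≈ -0.44444)
((0 + 5) + 4)*d - 8 = ((0 + 5) + 4)*(-4/9) - 8 = (5 + 4)*(-4/9) - 8 = 9*(-4/9) - 8 = -4 - 8 = -12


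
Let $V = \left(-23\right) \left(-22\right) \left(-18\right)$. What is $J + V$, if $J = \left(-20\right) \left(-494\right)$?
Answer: $772$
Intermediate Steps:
$V = -9108$ ($V = 506 \left(-18\right) = -9108$)
$J = 9880$
$J + V = 9880 - 9108 = 772$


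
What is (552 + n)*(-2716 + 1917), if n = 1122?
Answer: -1337526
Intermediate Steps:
(552 + n)*(-2716 + 1917) = (552 + 1122)*(-2716 + 1917) = 1674*(-799) = -1337526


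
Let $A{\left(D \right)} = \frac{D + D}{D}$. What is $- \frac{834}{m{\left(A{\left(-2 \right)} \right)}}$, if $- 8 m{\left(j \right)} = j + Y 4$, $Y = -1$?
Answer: $-3336$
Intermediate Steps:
$A{\left(D \right)} = 2$ ($A{\left(D \right)} = \frac{2 D}{D} = 2$)
$m{\left(j \right)} = \frac{1}{2} - \frac{j}{8}$ ($m{\left(j \right)} = - \frac{j - 4}{8} = - \frac{-4 + j}{8} = \frac{1}{2} - \frac{j}{8}$)
$- \frac{834}{m{\left(A{\left(-2 \right)} \right)}} = - \frac{834}{\frac{1}{2} - \frac{1}{4}} = - 834 \frac{1}{\frac{1}{4}} = \left(-834\right) 4 = -3336$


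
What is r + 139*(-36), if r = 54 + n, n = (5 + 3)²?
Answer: -4886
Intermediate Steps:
n = 64 (n = 8² = 64)
r = 118 (r = 54 + 64 = 118)
r + 139*(-36) = 118 + 139*(-36) = 118 - 5004 = -4886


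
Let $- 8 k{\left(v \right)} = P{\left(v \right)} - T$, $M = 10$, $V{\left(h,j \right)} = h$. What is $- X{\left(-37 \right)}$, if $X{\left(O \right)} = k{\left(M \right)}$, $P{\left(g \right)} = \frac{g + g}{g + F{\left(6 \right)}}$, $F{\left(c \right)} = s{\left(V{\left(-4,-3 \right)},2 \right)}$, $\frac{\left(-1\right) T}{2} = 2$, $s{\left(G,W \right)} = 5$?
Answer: $\frac{2}{3} \approx 0.66667$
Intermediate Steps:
$T = -4$ ($T = \left(-2\right) 2 = -4$)
$F{\left(c \right)} = 5$
$P{\left(g \right)} = \frac{2 g}{5 + g}$ ($P{\left(g \right)} = \frac{g + g}{g + 5} = \frac{2 g}{5 + g}$)
$k{\left(v \right)} = - \frac{1}{2} - \frac{v}{4 \left(5 + v\right)}$ ($k{\left(v \right)} = - \frac{\frac{2 v}{5 + v} - -4}{8} = - \frac{\frac{2 v}{5 + v} + 4}{8} = - \frac{4 + \frac{2 v}{5 + v}}{8} = - \frac{1}{2} - \frac{v}{4 \left(5 + v\right)}$)
$X{\left(O \right)} = - \frac{2}{3}$ ($X{\left(O \right)} = \frac{-10 - 30}{4 \left(5 + 10\right)} = \frac{-10 - 30}{4 \cdot 15} = \frac{1}{4} \cdot \frac{1}{15} \left(-40\right) = - \frac{2}{3}$)
$- X{\left(-37 \right)} = \left(-1\right) \left(- \frac{2}{3}\right) = \frac{2}{3}$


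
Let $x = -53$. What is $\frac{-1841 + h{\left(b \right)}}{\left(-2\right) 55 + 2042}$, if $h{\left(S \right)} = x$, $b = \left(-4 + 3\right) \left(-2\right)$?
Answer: $- \frac{947}{966} \approx -0.98033$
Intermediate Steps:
$b = 2$ ($b = \left(-1\right) \left(-2\right) = 2$)
$h{\left(S \right)} = -53$
$\frac{-1841 + h{\left(b \right)}}{\left(-2\right) 55 + 2042} = \frac{-1841 - 53}{\left(-2\right) 55 + 2042} = - \frac{1894}{-110 + 2042} = - \frac{1894}{1932} = \left(-1894\right) \frac{1}{1932} = - \frac{947}{966}$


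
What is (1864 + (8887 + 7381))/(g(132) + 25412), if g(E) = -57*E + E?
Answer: 4533/4505 ≈ 1.0062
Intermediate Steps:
g(E) = -56*E
(1864 + (8887 + 7381))/(g(132) + 25412) = (1864 + (8887 + 7381))/(-56*132 + 25412) = (1864 + 16268)/(-7392 + 25412) = 18132/18020 = 18132*(1/18020) = 4533/4505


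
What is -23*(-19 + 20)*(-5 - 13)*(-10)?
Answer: -4140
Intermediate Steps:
-23*(-19 + 20)*(-5 - 13)*(-10) = -23*(-18)*(-10) = 414*(-10) = -4140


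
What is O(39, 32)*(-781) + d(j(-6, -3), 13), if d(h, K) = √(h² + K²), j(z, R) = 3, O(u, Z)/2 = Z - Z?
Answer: √178 ≈ 13.342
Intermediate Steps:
O(u, Z) = 0 (O(u, Z) = 2*(Z - Z) = 2*0 = 0)
d(h, K) = √(K² + h²)
O(39, 32)*(-781) + d(j(-6, -3), 13) = 0*(-781) + √(13² + 3²) = 0 + √(169 + 9) = 0 + √178 = √178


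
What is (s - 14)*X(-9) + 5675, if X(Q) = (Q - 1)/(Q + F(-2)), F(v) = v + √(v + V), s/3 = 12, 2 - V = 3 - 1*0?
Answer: 176530/31 + 55*I*√3/31 ≈ 5694.5 + 3.073*I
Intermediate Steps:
V = -1 (V = 2 - (3 - 1*0) = 2 - (3 + 0) = 2 - 1*3 = 2 - 3 = -1)
s = 36 (s = 3*12 = 36)
F(v) = v + √(-1 + v) (F(v) = v + √(v - 1) = v + √(-1 + v))
X(Q) = (-1 + Q)/(-2 + Q + I*√3) (X(Q) = (Q - 1)/(Q + (-2 + √(-1 - 2))) = (-1 + Q)/(Q + (-2 + √(-3))) = (-1 + Q)/(Q + (-2 + I*√3)) = (-1 + Q)/(-2 + Q + I*√3))
(s - 14)*X(-9) + 5675 = (36 - 14)*((-1 - 9)/(-2 - 9 + I*√3)) + 5675 = 22*(-10/(-11 + I*√3)) + 5675 = -220/(-11 + I*√3) + 5675 = 5675 - 220/(-11 + I*√3)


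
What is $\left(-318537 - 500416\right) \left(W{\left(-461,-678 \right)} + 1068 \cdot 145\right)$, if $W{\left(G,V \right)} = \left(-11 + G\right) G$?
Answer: $-305020682756$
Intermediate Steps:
$W{\left(G,V \right)} = G \left(-11 + G\right)$
$\left(-318537 - 500416\right) \left(W{\left(-461,-678 \right)} + 1068 \cdot 145\right) = \left(-318537 - 500416\right) \left(- 461 \left(-11 - 461\right) + 1068 \cdot 145\right) = - 818953 \left(\left(-461\right) \left(-472\right) + 154860\right) = - 818953 \left(217592 + 154860\right) = \left(-818953\right) 372452 = -305020682756$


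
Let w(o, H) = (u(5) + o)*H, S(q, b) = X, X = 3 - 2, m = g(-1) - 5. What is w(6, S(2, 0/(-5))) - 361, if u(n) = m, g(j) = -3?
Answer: -363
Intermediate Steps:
m = -8 (m = -3 - 5 = -8)
u(n) = -8
X = 1
S(q, b) = 1
w(o, H) = H*(-8 + o) (w(o, H) = (-8 + o)*H = H*(-8 + o))
w(6, S(2, 0/(-5))) - 361 = 1*(-8 + 6) - 361 = 1*(-2) - 361 = -2 - 361 = -363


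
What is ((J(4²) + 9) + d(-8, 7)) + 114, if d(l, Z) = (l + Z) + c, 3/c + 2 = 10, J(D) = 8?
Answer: 1043/8 ≈ 130.38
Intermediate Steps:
c = 3/8 (c = 3/(-2 + 10) = 3/8 ≈ 0.37500)
d(l, Z) = 3/8 + Z + l (d(l, Z) = (l + Z) + 3/8 = (Z + l) + 3/8 = 3/8 + Z + l)
((J(4²) + 9) + d(-8, 7)) + 114 = ((8 + 9) + (3/8 + 7 - 8)) + 114 = (17 - 5/8) + 114 = 131/8 + 114 = 1043/8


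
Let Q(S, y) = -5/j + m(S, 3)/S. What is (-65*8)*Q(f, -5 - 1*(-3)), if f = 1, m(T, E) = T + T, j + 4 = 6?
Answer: 260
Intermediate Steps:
j = 2 (j = -4 + 6 = 2)
m(T, E) = 2*T
Q(S, y) = -½ (Q(S, y) = -5/2 + (2*S)/S = -5*½ + 2 = -5/2 + 2 = -½)
(-65*8)*Q(f, -5 - 1*(-3)) = -65*8*(-½) = -13*40*(-½) = -520*(-½) = 260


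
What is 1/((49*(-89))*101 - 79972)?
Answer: -1/520433 ≈ -1.9215e-6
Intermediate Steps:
1/((49*(-89))*101 - 79972) = 1/(-4361*101 - 79972) = 1/(-440461 - 79972) = 1/(-520433) = -1/520433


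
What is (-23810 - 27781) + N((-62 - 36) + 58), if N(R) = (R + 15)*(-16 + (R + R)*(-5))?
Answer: -61191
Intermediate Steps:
N(R) = (-16 - 10*R)*(15 + R) (N(R) = (15 + R)*(-16 + (2*R)*(-5)) = (15 + R)*(-16 - 10*R) = (-16 - 10*R)*(15 + R))
(-23810 - 27781) + N((-62 - 36) + 58) = (-23810 - 27781) + (-240 - 166*((-62 - 36) + 58) - 10*((-62 - 36) + 58)**2) = -51591 + (-240 - 166*(-98 + 58) - 10*(-98 + 58)**2) = -51591 + (-240 - 166*(-40) - 10*(-40)**2) = -51591 + (-240 + 6640 - 10*1600) = -51591 + (-240 + 6640 - 16000) = -51591 - 9600 = -61191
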